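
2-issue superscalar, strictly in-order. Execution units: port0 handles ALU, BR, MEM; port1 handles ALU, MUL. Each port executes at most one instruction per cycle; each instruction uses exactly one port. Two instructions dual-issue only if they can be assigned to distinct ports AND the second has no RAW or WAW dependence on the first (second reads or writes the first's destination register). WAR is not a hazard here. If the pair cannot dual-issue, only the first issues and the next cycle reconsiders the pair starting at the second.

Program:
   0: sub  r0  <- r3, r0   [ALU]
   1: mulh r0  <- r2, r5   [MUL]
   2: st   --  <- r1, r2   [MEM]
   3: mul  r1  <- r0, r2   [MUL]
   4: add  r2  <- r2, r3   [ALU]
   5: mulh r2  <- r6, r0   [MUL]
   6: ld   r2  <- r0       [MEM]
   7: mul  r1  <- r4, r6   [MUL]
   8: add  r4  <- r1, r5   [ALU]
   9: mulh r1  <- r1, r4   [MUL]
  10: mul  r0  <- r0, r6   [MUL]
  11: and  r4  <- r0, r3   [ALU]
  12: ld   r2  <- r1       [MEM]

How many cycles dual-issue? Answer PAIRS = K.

#0 head=0: sub i0 WAW r0
#1 head=1: mulh/st i1+i2 2-wide
#2 head=3: mul/add i3+i4 2-wide
#3 head=5: mulh i5 WAW r2
#4 head=6: ld/mul i6+i7 2-wide
#5 head=8: add i8 RAW r4
#6 head=9: mulh i9 no-port MUL/MUL
#7 head=10: mul i10 RAW r0
#8 head=11: and/ld i11+i12 2-wide

PAIRS = 4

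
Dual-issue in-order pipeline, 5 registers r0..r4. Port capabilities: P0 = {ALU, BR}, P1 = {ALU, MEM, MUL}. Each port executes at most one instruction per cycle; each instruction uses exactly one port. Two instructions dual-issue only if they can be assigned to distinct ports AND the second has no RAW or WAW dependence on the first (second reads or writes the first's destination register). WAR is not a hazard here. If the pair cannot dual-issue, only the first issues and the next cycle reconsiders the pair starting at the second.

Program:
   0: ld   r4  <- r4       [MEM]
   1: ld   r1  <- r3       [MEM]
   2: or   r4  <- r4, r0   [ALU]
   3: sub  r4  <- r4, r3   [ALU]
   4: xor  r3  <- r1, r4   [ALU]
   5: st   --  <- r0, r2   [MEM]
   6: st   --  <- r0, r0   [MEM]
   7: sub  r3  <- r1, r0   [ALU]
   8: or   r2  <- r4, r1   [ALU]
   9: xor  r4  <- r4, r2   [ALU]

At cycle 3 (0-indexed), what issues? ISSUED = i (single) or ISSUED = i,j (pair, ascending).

ISSUED = 4,5

#0 head=0: ld.MEM i0 no-port MEM/MEM
#1 head=1: ld.MEM+or.ALU i1,i2 2-wide
#2 head=3: sub.ALU i3 RAW r4
#3 head=4: xor.ALU+st.MEM i4,i5 2-wide
#4 head=6: st.MEM+sub.ALU i6,i7 2-wide
#5 head=8: or.ALU i8 RAW r2
#6 head=9: xor.ALU i9 tail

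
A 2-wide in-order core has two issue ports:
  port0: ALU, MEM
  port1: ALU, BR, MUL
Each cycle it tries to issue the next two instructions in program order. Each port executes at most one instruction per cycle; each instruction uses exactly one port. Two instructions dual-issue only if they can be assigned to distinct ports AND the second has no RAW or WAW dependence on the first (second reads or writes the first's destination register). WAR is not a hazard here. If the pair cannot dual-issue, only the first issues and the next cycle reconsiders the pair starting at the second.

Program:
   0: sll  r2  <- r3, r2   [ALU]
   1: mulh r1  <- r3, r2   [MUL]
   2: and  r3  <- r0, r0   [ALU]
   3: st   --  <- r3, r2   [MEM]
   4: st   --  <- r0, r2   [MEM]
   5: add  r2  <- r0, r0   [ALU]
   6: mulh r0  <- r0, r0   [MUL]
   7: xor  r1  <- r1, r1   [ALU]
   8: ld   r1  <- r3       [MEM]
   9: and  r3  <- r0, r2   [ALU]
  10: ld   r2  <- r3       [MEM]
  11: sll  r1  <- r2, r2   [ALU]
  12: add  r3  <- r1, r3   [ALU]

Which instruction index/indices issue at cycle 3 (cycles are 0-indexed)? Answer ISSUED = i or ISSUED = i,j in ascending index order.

ISSUED = 4,5

[0] i0  sll  -- RAW r2
[1] i1&i2  mulh/and  -- pair
[2] i3  st  -- no-port MEM/MEM
[3] i4&i5  st/add  -- pair
[4] i6&i7  mulh/xor  -- pair
[5] i8&i9  ld/and  -- pair
[6] i10  ld  -- RAW r2
[7] i11  sll  -- RAW r1
[8] i12  add  -- tail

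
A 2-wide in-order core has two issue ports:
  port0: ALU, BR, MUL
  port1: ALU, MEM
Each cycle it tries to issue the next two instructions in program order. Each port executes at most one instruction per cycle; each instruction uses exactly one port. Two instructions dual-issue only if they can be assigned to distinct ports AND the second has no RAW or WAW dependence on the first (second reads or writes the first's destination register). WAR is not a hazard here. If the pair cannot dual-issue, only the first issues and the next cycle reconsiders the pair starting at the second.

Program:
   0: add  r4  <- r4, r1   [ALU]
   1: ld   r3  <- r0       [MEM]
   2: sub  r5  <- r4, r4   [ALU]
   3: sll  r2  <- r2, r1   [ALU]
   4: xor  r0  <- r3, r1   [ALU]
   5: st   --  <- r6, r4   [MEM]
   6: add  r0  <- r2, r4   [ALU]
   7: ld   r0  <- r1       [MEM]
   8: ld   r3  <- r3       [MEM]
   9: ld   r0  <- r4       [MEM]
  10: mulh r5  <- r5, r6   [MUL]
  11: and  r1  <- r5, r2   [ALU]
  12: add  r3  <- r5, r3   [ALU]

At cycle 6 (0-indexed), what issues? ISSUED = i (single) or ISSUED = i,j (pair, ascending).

ISSUED = 9,10

t=0 i0/i1:add.ALU ld.MEM ; pair
t=1 i2/i3:sub.ALU sll.ALU ; pair
t=2 i4/i5:xor.ALU st.MEM ; pair
t=3 i6:add.ALU ; WAW r0
t=4 i7:ld.MEM ; no-port MEM/MEM
t=5 i8:ld.MEM ; no-port MEM/MEM
t=6 i9/i10:ld.MEM mulh.MUL ; pair
t=7 i11/i12:and.ALU add.ALU ; pair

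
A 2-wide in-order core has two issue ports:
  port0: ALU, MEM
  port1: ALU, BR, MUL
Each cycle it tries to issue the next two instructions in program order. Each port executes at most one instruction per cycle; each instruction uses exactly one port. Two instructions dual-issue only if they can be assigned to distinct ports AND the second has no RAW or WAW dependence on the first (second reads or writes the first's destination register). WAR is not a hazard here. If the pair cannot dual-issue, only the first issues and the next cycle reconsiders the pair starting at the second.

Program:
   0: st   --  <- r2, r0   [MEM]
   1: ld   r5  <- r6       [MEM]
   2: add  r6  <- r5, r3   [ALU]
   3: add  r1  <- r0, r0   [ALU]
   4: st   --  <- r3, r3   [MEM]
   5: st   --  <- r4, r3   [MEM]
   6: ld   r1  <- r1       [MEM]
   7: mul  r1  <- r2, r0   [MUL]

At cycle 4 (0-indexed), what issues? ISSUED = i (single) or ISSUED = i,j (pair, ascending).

ISSUED = 5

0. st.MEM @i0  | no-port MEM/MEM
1. ld.MEM @i1  | RAW r5
2. add.ALU+add.ALU @i2/i3  | pair
3. st.MEM @i4  | no-port MEM/MEM
4. st.MEM @i5  | no-port MEM/MEM
5. ld.MEM @i6  | WAW r1
6. mul.MUL @i7  | tail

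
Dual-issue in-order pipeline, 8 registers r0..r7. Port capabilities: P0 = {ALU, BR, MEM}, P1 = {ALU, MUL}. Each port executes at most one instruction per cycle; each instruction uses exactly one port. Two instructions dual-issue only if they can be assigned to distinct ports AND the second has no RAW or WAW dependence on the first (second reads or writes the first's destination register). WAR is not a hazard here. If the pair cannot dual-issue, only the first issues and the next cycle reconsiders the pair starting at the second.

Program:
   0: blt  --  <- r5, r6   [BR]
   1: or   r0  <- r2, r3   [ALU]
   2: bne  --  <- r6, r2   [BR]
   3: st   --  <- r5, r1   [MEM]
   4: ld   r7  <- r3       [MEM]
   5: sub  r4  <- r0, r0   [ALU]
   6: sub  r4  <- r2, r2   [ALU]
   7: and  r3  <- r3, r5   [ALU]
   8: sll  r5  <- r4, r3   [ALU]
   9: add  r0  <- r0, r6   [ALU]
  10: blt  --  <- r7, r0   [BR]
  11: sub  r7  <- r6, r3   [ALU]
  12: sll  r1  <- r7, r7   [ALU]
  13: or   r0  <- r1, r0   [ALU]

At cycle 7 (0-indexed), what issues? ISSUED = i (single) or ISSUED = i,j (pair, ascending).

0. blt.BR/or.ALU @i0&i1  | 2-wide
1. bne.BR @i2  | no-port BR/MEM
2. st.MEM @i3  | no-port MEM/MEM
3. ld.MEM/sub.ALU @i4&i5  | 2-wide
4. sub.ALU/and.ALU @i6&i7  | 2-wide
5. sll.ALU/add.ALU @i8&i9  | 2-wide
6. blt.BR/sub.ALU @i10&i11  | 2-wide
7. sll.ALU @i12  | RAW r1
8. or.ALU @i13  | tail

ISSUED = 12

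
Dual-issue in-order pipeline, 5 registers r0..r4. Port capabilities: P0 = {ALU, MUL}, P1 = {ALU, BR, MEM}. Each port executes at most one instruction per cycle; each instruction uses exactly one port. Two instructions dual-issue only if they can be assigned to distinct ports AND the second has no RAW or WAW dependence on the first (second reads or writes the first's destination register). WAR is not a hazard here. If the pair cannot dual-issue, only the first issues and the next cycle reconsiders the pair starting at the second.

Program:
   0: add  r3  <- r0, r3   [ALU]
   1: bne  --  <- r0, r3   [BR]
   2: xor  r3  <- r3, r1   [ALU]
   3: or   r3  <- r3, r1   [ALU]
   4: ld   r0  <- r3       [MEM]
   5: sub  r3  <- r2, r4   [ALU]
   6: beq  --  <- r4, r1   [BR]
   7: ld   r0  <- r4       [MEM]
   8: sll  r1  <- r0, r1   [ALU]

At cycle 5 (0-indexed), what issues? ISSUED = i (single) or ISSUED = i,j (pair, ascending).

#0 head=0: add.ALU i0 RAW r3
#1 head=1: bne.BR xor.ALU i1,i2 dual
#2 head=3: or.ALU i3 RAW r3
#3 head=4: ld.MEM sub.ALU i4,i5 dual
#4 head=6: beq.BR i6 no-port BR/MEM
#5 head=7: ld.MEM i7 RAW r0
#6 head=8: sll.ALU i8 tail

ISSUED = 7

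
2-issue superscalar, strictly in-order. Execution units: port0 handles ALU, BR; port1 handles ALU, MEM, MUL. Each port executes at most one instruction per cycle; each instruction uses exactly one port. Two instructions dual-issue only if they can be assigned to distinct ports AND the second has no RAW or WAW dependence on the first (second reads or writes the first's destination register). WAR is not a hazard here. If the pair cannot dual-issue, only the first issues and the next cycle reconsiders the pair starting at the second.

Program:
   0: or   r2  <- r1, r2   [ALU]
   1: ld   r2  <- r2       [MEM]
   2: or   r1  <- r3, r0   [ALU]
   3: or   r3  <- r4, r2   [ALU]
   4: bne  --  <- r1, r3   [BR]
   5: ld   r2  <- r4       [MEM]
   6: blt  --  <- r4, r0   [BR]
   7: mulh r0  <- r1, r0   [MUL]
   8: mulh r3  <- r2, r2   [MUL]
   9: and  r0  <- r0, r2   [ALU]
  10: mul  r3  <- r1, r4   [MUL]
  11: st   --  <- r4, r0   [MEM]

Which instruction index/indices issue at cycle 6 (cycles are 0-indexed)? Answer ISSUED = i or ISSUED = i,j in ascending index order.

ISSUED = 10

  cy0 -> i0 (or.ALU) RAW+WAW r2
  cy1 -> i1+i2 (ld.MEM or.ALU) dual
  cy2 -> i3 (or.ALU) RAW r3
  cy3 -> i4+i5 (bne.BR ld.MEM) dual
  cy4 -> i6+i7 (blt.BR mulh.MUL) dual
  cy5 -> i8+i9 (mulh.MUL and.ALU) dual
  cy6 -> i10 (mul.MUL) no-port MUL/MEM
  cy7 -> i11 (st.MEM) tail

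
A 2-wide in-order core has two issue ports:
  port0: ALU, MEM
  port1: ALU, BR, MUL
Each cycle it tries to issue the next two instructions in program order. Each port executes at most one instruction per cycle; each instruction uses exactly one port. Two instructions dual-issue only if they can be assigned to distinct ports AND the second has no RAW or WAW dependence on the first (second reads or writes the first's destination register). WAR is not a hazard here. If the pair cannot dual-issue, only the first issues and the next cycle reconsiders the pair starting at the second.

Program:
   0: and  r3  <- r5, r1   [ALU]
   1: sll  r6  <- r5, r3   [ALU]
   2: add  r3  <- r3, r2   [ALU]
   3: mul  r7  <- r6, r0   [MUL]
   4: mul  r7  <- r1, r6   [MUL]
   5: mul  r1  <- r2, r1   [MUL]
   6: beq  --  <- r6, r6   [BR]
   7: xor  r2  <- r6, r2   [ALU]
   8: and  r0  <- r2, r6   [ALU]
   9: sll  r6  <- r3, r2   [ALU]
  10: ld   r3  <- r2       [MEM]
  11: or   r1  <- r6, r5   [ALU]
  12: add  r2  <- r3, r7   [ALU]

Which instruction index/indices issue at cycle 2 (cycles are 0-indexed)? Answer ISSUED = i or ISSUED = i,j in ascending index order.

ISSUED = 3

c0: i0 and.ALU  RAW r3
c1: i1,i2 sll.ALU add.ALU  2-wide
c2: i3 mul.MUL  no-port MUL/MUL
c3: i4 mul.MUL  no-port MUL/MUL
c4: i5 mul.MUL  no-port MUL/BR
c5: i6,i7 beq.BR xor.ALU  2-wide
c6: i8,i9 and.ALU sll.ALU  2-wide
c7: i10,i11 ld.MEM or.ALU  2-wide
c8: i12 add.ALU  tail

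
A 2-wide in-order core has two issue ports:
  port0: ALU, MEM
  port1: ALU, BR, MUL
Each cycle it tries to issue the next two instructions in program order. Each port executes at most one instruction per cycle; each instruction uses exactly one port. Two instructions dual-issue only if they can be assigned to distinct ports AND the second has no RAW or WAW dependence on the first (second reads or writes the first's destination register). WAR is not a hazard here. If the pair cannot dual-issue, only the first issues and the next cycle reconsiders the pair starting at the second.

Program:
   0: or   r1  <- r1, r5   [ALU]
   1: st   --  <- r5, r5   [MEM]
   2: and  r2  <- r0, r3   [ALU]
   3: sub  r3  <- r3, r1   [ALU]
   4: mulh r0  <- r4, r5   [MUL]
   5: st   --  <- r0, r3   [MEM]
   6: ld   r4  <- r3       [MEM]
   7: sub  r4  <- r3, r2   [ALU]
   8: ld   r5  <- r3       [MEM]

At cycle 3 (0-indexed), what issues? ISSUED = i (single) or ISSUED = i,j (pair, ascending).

0. or/st @i0&i1  | dual
1. and/sub @i2&i3  | dual
2. mulh @i4  | RAW r0
3. st @i5  | no-port MEM/MEM
4. ld @i6  | WAW r4
5. sub/ld @i7&i8  | dual

ISSUED = 5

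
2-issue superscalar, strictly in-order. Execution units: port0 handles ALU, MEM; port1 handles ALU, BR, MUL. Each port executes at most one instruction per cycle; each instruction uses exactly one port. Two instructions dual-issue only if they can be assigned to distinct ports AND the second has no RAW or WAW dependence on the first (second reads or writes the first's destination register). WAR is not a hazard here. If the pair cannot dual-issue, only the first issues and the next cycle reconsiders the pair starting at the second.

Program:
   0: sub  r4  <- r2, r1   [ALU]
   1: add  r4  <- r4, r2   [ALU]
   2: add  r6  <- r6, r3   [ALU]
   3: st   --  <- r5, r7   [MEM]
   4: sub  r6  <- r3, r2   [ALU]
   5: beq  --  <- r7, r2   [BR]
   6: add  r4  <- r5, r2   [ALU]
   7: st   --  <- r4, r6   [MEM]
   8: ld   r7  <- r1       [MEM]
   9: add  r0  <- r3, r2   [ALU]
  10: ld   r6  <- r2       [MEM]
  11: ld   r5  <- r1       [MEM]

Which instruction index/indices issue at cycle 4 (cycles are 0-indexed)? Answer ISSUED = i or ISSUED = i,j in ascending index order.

t=0 i0:sub.ALU ; RAW+WAW r4
t=1 i1&i2:add.ALU+add.ALU ; pair
t=2 i3&i4:st.MEM+sub.ALU ; pair
t=3 i5&i6:beq.BR+add.ALU ; pair
t=4 i7:st.MEM ; no-port MEM/MEM
t=5 i8&i9:ld.MEM+add.ALU ; pair
t=6 i10:ld.MEM ; no-port MEM/MEM
t=7 i11:ld.MEM ; tail

ISSUED = 7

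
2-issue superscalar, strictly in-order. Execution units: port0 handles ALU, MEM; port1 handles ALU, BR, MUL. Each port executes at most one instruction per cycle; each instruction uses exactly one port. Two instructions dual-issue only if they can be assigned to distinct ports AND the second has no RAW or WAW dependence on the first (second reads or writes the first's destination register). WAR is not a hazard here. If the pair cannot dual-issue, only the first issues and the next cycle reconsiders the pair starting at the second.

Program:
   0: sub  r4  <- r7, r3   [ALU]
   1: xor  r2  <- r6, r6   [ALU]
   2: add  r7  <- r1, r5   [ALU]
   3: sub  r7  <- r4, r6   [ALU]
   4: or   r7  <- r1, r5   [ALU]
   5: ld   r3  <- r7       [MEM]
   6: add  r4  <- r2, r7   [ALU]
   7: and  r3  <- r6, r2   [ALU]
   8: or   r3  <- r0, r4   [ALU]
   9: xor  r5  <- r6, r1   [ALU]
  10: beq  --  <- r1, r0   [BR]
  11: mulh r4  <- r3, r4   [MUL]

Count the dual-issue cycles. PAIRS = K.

PAIRS = 3

0. sub xor @i0&i1  | dual
1. add @i2  | WAW r7
2. sub @i3  | WAW r7
3. or @i4  | RAW r7
4. ld add @i5&i6  | dual
5. and @i7  | WAW r3
6. or xor @i8&i9  | dual
7. beq @i10  | no-port BR/MUL
8. mulh @i11  | tail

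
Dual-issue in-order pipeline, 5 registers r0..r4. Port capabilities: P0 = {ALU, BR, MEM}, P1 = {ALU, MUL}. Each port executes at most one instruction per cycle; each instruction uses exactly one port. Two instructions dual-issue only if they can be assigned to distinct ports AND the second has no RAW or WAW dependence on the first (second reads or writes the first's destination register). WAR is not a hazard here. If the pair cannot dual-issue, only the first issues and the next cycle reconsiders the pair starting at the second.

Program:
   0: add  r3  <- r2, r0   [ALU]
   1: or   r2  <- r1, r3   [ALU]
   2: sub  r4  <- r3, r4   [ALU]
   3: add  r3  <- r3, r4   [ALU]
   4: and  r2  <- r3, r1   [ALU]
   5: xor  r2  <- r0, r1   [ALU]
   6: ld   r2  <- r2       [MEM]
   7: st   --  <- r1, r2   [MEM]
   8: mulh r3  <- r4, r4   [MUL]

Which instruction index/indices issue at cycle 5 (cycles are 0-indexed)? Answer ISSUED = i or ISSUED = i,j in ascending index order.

ISSUED = 6

[0] i0  add  -- RAW r3
[1] i1&i2  or/sub  -- dual
[2] i3  add  -- RAW r3
[3] i4  and  -- WAW r2
[4] i5  xor  -- RAW+WAW r2
[5] i6  ld  -- no-port MEM/MEM
[6] i7&i8  st/mulh  -- dual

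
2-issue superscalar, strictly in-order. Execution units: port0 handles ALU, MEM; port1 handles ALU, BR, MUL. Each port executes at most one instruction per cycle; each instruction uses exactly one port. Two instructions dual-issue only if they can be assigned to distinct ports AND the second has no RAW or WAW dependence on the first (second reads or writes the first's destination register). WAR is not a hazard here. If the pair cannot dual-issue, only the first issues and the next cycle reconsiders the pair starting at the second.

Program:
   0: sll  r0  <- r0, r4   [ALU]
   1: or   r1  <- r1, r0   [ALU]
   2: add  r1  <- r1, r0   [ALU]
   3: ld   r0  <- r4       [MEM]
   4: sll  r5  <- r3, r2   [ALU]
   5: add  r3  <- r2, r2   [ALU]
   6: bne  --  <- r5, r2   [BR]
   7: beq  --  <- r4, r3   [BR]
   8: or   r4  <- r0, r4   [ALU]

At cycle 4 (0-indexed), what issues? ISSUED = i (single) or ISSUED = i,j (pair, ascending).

t=0 i0:sll ; RAW r0
t=1 i1:or ; RAW+WAW r1
t=2 i2+i3:add ld ; 2-wide
t=3 i4+i5:sll add ; 2-wide
t=4 i6:bne ; no-port BR/BR
t=5 i7+i8:beq or ; 2-wide

ISSUED = 6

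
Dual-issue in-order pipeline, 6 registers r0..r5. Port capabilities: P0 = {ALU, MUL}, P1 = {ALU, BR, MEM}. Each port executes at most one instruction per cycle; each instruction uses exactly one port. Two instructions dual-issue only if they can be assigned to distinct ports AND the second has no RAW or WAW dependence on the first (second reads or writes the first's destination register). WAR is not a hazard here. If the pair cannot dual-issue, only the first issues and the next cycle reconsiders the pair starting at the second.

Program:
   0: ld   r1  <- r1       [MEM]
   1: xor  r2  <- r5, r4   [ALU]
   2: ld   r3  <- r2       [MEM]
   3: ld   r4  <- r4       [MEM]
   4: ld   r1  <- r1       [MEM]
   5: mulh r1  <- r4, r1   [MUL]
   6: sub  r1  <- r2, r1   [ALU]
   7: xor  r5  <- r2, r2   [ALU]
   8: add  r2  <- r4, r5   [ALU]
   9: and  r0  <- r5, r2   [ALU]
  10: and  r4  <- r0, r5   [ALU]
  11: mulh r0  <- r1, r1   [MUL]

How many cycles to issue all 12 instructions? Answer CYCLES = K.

CYCLES = 9

  cy0 -> i0+i1 (ld.MEM xor.ALU) dual
  cy1 -> i2 (ld.MEM) no-port MEM/MEM
  cy2 -> i3 (ld.MEM) no-port MEM/MEM
  cy3 -> i4 (ld.MEM) RAW+WAW r1
  cy4 -> i5 (mulh.MUL) RAW+WAW r1
  cy5 -> i6+i7 (sub.ALU xor.ALU) dual
  cy6 -> i8 (add.ALU) RAW r2
  cy7 -> i9 (and.ALU) RAW r0
  cy8 -> i10+i11 (and.ALU mulh.MUL) dual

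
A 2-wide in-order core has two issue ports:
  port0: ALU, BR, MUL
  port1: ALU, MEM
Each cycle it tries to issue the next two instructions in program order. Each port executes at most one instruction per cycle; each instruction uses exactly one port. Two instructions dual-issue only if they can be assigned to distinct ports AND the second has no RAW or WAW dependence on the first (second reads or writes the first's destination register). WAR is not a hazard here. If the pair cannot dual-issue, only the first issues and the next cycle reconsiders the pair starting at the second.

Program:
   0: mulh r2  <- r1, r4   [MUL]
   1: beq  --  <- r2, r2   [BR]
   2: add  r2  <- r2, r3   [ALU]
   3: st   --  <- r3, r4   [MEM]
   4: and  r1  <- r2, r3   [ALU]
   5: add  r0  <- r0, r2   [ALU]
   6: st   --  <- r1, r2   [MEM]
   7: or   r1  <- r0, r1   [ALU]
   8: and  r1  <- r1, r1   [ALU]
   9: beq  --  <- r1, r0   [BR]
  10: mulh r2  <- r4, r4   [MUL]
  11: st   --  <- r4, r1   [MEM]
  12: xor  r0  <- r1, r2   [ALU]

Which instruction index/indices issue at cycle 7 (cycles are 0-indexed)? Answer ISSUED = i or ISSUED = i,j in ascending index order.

ISSUED = 10,11

[0] i0  mulh.MUL  -- no-port MUL/BR
[1] i1&i2  beq.BR add.ALU  -- 2-wide
[2] i3&i4  st.MEM and.ALU  -- 2-wide
[3] i5&i6  add.ALU st.MEM  -- 2-wide
[4] i7  or.ALU  -- RAW+WAW r1
[5] i8  and.ALU  -- RAW r1
[6] i9  beq.BR  -- no-port BR/MUL
[7] i10&i11  mulh.MUL st.MEM  -- 2-wide
[8] i12  xor.ALU  -- tail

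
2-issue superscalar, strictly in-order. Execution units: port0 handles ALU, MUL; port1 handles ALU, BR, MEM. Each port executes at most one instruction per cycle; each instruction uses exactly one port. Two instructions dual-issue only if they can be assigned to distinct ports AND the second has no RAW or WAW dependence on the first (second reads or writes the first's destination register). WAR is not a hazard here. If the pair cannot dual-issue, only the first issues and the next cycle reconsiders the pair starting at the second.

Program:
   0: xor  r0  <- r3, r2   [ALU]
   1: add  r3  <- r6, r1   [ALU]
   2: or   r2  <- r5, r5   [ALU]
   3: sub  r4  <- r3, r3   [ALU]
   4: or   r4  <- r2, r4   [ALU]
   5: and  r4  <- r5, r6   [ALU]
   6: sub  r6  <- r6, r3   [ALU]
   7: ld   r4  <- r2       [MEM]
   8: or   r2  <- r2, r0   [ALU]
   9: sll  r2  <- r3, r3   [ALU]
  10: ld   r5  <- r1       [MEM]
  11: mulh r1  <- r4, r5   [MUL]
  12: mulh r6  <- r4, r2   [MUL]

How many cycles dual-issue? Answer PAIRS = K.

#0 head=0: xor;add i0&i1 2-wide
#1 head=2: or;sub i2&i3 2-wide
#2 head=4: or i4 WAW r4
#3 head=5: and;sub i5&i6 2-wide
#4 head=7: ld;or i7&i8 2-wide
#5 head=9: sll;ld i9&i10 2-wide
#6 head=11: mulh i11 no-port MUL/MUL
#7 head=12: mulh i12 tail

PAIRS = 5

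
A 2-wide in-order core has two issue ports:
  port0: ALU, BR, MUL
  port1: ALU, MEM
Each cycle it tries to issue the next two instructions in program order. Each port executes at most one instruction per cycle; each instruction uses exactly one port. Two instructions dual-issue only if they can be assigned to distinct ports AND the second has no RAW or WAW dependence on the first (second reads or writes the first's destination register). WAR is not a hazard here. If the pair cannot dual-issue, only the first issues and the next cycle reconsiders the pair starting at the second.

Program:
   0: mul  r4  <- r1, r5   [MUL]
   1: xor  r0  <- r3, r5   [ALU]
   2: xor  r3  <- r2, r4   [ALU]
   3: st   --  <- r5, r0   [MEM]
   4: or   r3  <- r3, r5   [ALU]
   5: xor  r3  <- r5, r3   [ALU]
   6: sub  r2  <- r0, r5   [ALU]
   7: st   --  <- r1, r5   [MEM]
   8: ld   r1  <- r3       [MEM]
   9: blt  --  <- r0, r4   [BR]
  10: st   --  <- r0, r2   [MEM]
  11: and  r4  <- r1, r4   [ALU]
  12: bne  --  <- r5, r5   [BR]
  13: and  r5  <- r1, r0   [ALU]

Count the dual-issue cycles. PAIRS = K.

c0: i0+i1 mul.MUL+xor.ALU  2-wide
c1: i2+i3 xor.ALU+st.MEM  2-wide
c2: i4 or.ALU  RAW+WAW r3
c3: i5+i6 xor.ALU+sub.ALU  2-wide
c4: i7 st.MEM  no-port MEM/MEM
c5: i8+i9 ld.MEM+blt.BR  2-wide
c6: i10+i11 st.MEM+and.ALU  2-wide
c7: i12+i13 bne.BR+and.ALU  2-wide

PAIRS = 6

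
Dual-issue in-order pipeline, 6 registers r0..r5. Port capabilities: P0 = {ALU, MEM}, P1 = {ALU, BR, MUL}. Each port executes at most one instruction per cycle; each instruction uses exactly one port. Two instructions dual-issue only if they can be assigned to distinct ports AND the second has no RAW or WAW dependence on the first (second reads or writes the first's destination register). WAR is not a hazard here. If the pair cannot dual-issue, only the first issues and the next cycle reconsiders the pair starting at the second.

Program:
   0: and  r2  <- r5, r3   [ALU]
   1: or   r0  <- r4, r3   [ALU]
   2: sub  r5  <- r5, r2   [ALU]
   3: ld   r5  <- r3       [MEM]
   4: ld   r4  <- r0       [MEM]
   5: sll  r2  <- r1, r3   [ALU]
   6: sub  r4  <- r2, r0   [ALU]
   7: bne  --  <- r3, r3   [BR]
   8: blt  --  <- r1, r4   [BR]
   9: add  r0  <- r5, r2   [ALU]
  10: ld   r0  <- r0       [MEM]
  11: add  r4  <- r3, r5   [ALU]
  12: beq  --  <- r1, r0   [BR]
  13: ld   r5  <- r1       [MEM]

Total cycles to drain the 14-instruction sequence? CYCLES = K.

CYCLES = 8

t=0 i0+i1:and.ALU+or.ALU ; 2-wide
t=1 i2:sub.ALU ; WAW r5
t=2 i3:ld.MEM ; no-port MEM/MEM
t=3 i4+i5:ld.MEM+sll.ALU ; 2-wide
t=4 i6+i7:sub.ALU+bne.BR ; 2-wide
t=5 i8+i9:blt.BR+add.ALU ; 2-wide
t=6 i10+i11:ld.MEM+add.ALU ; 2-wide
t=7 i12+i13:beq.BR+ld.MEM ; 2-wide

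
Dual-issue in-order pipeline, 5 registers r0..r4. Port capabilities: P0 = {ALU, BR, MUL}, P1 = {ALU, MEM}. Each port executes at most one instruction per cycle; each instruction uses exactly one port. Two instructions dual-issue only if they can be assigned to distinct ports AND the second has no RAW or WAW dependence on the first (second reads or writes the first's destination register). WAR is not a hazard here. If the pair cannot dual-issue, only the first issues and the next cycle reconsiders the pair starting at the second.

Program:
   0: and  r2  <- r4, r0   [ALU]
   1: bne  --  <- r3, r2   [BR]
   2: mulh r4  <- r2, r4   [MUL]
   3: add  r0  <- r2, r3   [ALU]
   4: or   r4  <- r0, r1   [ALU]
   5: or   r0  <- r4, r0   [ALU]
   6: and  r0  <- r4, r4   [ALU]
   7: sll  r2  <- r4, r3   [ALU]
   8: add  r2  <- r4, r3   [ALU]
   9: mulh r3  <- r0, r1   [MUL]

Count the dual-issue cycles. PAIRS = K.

PAIRS = 3

c0: i0 and  RAW r2
c1: i1 bne  no-port BR/MUL
c2: i2&i3 mulh;add  2-wide
c3: i4 or  RAW r4
c4: i5 or  WAW r0
c5: i6&i7 and;sll  2-wide
c6: i8&i9 add;mulh  2-wide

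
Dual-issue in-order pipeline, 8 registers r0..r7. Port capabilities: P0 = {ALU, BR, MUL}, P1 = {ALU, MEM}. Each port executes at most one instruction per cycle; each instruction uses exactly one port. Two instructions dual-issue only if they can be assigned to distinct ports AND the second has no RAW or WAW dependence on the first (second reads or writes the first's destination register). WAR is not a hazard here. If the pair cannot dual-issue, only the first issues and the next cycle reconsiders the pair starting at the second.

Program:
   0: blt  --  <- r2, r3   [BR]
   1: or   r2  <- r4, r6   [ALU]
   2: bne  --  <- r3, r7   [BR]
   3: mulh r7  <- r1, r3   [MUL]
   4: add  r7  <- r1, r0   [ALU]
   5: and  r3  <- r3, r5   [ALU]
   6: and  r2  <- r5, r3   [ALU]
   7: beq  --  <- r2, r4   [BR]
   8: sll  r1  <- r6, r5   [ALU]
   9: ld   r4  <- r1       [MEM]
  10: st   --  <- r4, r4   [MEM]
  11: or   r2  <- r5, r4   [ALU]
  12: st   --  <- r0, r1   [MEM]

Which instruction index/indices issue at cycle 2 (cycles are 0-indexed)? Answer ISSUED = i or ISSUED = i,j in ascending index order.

  cy0 -> i0/i1 (blt.BR;or.ALU) pair
  cy1 -> i2 (bne.BR) no-port BR/MUL
  cy2 -> i3 (mulh.MUL) WAW r7
  cy3 -> i4/i5 (add.ALU;and.ALU) pair
  cy4 -> i6 (and.ALU) RAW r2
  cy5 -> i7/i8 (beq.BR;sll.ALU) pair
  cy6 -> i9 (ld.MEM) no-port MEM/MEM
  cy7 -> i10/i11 (st.MEM;or.ALU) pair
  cy8 -> i12 (st.MEM) tail

ISSUED = 3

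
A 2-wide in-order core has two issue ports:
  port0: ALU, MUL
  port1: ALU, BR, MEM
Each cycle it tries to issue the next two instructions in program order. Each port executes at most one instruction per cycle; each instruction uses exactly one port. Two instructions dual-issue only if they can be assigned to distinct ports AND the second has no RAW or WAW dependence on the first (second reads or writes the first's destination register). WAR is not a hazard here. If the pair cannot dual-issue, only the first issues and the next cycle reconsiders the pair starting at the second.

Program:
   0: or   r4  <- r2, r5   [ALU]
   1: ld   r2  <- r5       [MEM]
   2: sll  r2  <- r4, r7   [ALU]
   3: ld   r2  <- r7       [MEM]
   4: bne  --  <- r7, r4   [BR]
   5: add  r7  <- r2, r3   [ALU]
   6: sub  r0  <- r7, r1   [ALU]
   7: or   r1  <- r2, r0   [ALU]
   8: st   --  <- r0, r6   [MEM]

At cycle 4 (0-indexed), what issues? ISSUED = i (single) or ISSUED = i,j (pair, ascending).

ISSUED = 6

t=0 i0/i1:or+ld ; 2-wide
t=1 i2:sll ; WAW r2
t=2 i3:ld ; no-port MEM/BR
t=3 i4/i5:bne+add ; 2-wide
t=4 i6:sub ; RAW r0
t=5 i7/i8:or+st ; 2-wide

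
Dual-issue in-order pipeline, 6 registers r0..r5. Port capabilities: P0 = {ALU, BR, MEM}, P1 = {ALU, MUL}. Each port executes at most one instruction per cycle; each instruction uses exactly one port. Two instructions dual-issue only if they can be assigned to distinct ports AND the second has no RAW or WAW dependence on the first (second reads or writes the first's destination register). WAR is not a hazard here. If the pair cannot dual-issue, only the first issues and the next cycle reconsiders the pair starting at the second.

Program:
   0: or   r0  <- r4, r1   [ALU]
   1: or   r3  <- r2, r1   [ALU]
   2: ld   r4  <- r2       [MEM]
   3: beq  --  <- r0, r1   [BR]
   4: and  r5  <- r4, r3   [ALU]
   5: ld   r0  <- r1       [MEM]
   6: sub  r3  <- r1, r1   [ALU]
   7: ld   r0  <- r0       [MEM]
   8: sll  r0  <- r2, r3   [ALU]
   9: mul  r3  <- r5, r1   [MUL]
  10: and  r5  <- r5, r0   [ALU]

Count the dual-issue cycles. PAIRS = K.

PAIRS = 4

  cy0 -> i0+i1 (or.ALU+or.ALU) dual
  cy1 -> i2 (ld.MEM) no-port MEM/BR
  cy2 -> i3+i4 (beq.BR+and.ALU) dual
  cy3 -> i5+i6 (ld.MEM+sub.ALU) dual
  cy4 -> i7 (ld.MEM) WAW r0
  cy5 -> i8+i9 (sll.ALU+mul.MUL) dual
  cy6 -> i10 (and.ALU) tail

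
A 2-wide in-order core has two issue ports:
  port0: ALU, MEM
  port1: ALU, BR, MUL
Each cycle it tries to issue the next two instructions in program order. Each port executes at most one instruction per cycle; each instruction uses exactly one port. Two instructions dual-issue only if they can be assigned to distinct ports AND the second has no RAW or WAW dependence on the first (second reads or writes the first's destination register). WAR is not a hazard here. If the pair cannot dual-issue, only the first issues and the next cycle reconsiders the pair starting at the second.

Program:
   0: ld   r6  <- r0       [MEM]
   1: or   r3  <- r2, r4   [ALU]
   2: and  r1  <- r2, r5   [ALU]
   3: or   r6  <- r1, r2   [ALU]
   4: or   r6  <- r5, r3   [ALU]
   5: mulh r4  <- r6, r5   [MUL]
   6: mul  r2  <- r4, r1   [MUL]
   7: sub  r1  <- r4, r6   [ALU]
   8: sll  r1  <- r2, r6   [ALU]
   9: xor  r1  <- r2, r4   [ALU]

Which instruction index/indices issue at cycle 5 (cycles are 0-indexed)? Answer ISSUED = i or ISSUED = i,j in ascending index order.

  cy0 -> i0&i1 (ld.MEM;or.ALU) 2-wide
  cy1 -> i2 (and.ALU) RAW r1
  cy2 -> i3 (or.ALU) WAW r6
  cy3 -> i4 (or.ALU) RAW r6
  cy4 -> i5 (mulh.MUL) no-port MUL/MUL
  cy5 -> i6&i7 (mul.MUL;sub.ALU) 2-wide
  cy6 -> i8 (sll.ALU) WAW r1
  cy7 -> i9 (xor.ALU) tail

ISSUED = 6,7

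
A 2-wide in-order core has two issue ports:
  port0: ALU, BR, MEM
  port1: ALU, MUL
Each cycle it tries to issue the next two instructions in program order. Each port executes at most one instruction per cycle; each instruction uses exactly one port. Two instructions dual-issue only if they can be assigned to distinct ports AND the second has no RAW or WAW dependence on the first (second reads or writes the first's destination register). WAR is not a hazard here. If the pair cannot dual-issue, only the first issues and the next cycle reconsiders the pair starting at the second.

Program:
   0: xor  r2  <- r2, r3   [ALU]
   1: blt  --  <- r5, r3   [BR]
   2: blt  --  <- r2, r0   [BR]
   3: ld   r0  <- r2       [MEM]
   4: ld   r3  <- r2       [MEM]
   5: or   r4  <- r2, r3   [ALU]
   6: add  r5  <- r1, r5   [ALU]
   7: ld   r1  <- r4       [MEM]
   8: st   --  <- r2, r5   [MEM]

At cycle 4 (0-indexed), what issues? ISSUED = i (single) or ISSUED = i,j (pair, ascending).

0. xor.ALU+blt.BR @i0+i1  | 2-wide
1. blt.BR @i2  | no-port BR/MEM
2. ld.MEM @i3  | no-port MEM/MEM
3. ld.MEM @i4  | RAW r3
4. or.ALU+add.ALU @i5+i6  | 2-wide
5. ld.MEM @i7  | no-port MEM/MEM
6. st.MEM @i8  | tail

ISSUED = 5,6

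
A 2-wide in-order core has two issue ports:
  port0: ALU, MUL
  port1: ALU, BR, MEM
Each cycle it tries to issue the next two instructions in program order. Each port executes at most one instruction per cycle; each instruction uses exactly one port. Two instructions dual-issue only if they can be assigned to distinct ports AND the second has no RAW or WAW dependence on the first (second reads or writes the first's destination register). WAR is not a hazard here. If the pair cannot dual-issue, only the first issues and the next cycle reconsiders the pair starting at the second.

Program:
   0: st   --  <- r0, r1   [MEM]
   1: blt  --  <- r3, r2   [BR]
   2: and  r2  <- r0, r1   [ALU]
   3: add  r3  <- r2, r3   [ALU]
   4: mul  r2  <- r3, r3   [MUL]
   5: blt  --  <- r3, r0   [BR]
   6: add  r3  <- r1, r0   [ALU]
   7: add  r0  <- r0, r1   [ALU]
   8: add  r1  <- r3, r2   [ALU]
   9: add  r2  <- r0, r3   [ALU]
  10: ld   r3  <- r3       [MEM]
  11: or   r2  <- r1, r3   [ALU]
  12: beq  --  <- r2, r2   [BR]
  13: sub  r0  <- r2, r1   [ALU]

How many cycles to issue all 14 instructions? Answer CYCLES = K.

  cy0 -> i0 (st) no-port MEM/BR
  cy1 -> i1&i2 (blt;and) dual
  cy2 -> i3 (add) RAW r3
  cy3 -> i4&i5 (mul;blt) dual
  cy4 -> i6&i7 (add;add) dual
  cy5 -> i8&i9 (add;add) dual
  cy6 -> i10 (ld) RAW r3
  cy7 -> i11 (or) RAW r2
  cy8 -> i12&i13 (beq;sub) dual

CYCLES = 9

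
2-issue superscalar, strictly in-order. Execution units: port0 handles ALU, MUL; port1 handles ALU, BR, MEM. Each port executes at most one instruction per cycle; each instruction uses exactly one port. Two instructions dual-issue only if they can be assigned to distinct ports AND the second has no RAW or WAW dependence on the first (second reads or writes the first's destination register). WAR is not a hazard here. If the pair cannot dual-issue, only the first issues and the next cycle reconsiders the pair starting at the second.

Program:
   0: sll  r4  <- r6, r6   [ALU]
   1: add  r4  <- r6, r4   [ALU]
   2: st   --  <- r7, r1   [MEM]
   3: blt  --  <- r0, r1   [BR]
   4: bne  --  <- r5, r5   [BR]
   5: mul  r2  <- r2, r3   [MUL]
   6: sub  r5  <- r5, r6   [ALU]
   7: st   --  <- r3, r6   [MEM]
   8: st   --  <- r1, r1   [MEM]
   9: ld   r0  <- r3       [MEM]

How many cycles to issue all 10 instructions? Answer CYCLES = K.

CYCLES = 7

#0 head=0: sll.ALU i0 RAW+WAW r4
#1 head=1: add.ALU/st.MEM i1,i2 dual
#2 head=3: blt.BR i3 no-port BR/BR
#3 head=4: bne.BR/mul.MUL i4,i5 dual
#4 head=6: sub.ALU/st.MEM i6,i7 dual
#5 head=8: st.MEM i8 no-port MEM/MEM
#6 head=9: ld.MEM i9 tail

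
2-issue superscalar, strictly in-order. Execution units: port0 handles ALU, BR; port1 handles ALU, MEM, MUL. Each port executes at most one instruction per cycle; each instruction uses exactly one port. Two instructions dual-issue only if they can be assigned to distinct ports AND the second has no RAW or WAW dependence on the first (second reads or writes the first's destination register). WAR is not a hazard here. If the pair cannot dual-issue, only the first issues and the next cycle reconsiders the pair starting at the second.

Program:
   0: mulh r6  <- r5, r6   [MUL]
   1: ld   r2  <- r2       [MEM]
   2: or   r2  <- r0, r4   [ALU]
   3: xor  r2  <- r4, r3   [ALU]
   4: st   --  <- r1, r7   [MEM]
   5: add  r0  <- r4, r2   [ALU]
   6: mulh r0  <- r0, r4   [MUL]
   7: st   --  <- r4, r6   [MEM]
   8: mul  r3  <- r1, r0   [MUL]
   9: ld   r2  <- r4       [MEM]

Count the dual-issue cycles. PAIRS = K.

PAIRS = 1

c0: i0 mulh  no-port MUL/MEM
c1: i1 ld  WAW r2
c2: i2 or  WAW r2
c3: i3+i4 xor/st  2-wide
c4: i5 add  RAW+WAW r0
c5: i6 mulh  no-port MUL/MEM
c6: i7 st  no-port MEM/MUL
c7: i8 mul  no-port MUL/MEM
c8: i9 ld  tail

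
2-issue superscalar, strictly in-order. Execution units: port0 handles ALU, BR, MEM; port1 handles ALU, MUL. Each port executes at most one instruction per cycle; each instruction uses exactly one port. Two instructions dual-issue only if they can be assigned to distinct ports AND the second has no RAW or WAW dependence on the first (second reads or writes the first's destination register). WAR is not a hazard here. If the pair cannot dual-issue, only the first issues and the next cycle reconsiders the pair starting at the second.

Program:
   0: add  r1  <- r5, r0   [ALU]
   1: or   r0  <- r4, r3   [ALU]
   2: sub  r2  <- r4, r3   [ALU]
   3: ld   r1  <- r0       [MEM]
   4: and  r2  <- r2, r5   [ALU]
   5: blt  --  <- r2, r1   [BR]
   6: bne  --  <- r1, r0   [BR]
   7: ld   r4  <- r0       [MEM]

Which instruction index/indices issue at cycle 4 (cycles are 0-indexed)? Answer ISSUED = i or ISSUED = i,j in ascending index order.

[0] i0&i1  add;or  -- pair
[1] i2&i3  sub;ld  -- pair
[2] i4  and  -- RAW r2
[3] i5  blt  -- no-port BR/BR
[4] i6  bne  -- no-port BR/MEM
[5] i7  ld  -- tail

ISSUED = 6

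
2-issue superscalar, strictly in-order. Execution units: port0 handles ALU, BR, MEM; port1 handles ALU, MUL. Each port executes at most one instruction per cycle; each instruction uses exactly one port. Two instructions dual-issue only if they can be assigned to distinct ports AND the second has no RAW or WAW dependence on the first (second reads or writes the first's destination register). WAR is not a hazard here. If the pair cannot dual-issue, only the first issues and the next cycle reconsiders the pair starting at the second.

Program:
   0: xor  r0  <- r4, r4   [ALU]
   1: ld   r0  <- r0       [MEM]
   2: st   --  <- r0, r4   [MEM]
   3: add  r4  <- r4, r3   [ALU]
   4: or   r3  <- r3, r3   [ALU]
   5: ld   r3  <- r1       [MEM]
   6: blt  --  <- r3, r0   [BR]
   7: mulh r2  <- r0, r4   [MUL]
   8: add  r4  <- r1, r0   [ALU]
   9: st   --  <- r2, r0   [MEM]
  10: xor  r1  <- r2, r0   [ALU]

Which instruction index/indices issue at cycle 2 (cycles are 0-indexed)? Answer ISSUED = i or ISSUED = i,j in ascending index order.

#0 head=0: xor i0 RAW+WAW r0
#1 head=1: ld i1 no-port MEM/MEM
#2 head=2: st+add i2,i3 dual
#3 head=4: or i4 WAW r3
#4 head=5: ld i5 no-port MEM/BR
#5 head=6: blt+mulh i6,i7 dual
#6 head=8: add+st i8,i9 dual
#7 head=10: xor i10 tail

ISSUED = 2,3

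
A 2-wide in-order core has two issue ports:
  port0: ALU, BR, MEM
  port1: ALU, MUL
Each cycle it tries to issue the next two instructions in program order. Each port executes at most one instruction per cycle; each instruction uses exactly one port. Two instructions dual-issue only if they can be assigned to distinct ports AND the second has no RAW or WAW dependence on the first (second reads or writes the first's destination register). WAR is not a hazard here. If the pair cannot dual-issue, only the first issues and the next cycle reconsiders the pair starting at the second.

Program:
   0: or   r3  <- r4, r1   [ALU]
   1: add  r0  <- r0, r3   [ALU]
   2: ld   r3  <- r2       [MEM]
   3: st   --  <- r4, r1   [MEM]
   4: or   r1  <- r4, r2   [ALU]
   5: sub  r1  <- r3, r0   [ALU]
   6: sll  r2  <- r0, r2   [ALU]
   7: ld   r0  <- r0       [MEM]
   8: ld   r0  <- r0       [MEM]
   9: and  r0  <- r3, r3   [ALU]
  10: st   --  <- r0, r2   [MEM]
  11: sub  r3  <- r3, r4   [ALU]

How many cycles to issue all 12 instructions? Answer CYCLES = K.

CYCLES = 8

c0: i0 or.ALU  RAW r3
c1: i1&i2 add.ALU+ld.MEM  pair
c2: i3&i4 st.MEM+or.ALU  pair
c3: i5&i6 sub.ALU+sll.ALU  pair
c4: i7 ld.MEM  no-port MEM/MEM
c5: i8 ld.MEM  WAW r0
c6: i9 and.ALU  RAW r0
c7: i10&i11 st.MEM+sub.ALU  pair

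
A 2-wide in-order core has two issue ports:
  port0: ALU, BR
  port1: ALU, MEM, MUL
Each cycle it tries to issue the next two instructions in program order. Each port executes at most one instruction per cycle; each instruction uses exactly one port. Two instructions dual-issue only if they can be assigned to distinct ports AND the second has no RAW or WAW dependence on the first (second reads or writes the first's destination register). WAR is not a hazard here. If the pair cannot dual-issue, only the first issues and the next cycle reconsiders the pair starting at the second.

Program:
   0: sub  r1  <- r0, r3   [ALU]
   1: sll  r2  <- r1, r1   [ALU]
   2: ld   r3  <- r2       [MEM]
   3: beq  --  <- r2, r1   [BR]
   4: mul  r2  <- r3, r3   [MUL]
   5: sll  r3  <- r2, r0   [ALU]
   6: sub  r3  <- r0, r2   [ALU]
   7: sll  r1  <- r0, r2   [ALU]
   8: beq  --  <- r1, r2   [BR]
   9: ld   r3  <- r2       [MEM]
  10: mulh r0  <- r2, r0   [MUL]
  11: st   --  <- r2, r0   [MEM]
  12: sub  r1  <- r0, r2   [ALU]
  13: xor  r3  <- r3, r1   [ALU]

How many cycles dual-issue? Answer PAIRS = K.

c0: i0 sub.ALU  RAW r1
c1: i1 sll.ALU  RAW r2
c2: i2/i3 ld.MEM beq.BR  pair
c3: i4 mul.MUL  RAW r2
c4: i5 sll.ALU  WAW r3
c5: i6/i7 sub.ALU sll.ALU  pair
c6: i8/i9 beq.BR ld.MEM  pair
c7: i10 mulh.MUL  no-port MUL/MEM
c8: i11/i12 st.MEM sub.ALU  pair
c9: i13 xor.ALU  tail

PAIRS = 4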